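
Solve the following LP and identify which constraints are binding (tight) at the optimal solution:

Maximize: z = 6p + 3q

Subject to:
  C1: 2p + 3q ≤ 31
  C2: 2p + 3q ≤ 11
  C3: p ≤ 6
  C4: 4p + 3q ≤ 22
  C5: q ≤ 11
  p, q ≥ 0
Optimal: p = 5.5, q = 0
Slack at optimum:
  C1: slack = 20
  C2: slack = 0 (binding)
  C3: slack = 0.5
  C4: slack = 0 (binding)
  C5: slack = 11
  p ≥ 0: p = 5.5
  q ≥ 0: q = 0 (binding)
Binding constraints: C2, C4, q ≥ 0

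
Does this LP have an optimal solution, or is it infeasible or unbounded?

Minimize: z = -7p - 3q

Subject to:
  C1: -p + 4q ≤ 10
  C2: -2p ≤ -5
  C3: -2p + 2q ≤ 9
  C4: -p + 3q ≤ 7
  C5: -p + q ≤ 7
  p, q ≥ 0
Feasible point: (3, 0) satisfies every constraint, so the LP is feasible.
Direction d = (1, 0): for each constraint row a, a·d ≤ 0 —
  (-1)(1) + (4)(0) = -1 ≤ 0
  (-2)(1) + (0)(0) = -2 ≤ 0
  (-2)(1) + (2)(0) = -2 ≤ 0
  (-1)(1) + (3)(0) = -1 ≤ 0
  (-1)(1) + (1)(0) = -1 ≤ 0
and d ≥ 0, so (3, 0) + t·d stays feasible for every t ≥ 0. Along this ray z = -7p - 3q changes by -7 per unit t, so z → −∞.

Unbounded: there is a feasible ray along which z → −∞.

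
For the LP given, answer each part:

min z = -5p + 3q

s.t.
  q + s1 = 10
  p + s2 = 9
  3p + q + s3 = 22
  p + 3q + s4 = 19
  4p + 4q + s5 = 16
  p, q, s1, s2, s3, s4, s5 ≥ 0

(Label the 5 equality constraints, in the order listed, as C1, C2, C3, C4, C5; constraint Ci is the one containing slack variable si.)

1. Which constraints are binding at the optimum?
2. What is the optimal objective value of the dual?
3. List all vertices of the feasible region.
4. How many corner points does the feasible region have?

1. C5, q ≥ 0
2. -20 (by strong duality, equal to the primal optimum)
3. (0, 0), (4, 0), (0, 4)
4. 3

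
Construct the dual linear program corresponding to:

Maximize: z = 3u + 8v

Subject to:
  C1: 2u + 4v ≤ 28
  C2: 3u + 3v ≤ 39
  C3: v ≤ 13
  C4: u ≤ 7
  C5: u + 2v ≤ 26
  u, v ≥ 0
Minimize: z = 28y1 + 39y2 + 13y3 + 7y4 + 26y5

Subject to:
  C1: -2y1 - 3y2 - y4 - y5 ≤ -3
  C2: -4y1 - 3y2 - y3 - 2y5 ≤ -8
  y1, y2, y3, y4, y5 ≥ 0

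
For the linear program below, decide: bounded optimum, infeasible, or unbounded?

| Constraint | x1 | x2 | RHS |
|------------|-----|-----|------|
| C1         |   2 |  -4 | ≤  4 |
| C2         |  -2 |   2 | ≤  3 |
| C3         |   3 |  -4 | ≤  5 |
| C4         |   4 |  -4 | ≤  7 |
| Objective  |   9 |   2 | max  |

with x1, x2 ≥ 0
Feasible point: (0, 0) satisfies every constraint, so the LP is feasible.
Direction d = (1, 1): for each constraint row a, a·d ≤ 0 —
  (2)(1) + (-4)(1) = -2 ≤ 0
  (-2)(1) + (2)(1) = 0 ≤ 0
  (3)(1) + (-4)(1) = -1 ≤ 0
  (4)(1) + (-4)(1) = 0 ≤ 0
and d ≥ 0, so (0, 0) + t·d stays feasible for every t ≥ 0. Along this ray z = 9x1 + 2x2 changes by 11 per unit t, so z → +∞.

Unbounded: there is a feasible ray along which z → +∞.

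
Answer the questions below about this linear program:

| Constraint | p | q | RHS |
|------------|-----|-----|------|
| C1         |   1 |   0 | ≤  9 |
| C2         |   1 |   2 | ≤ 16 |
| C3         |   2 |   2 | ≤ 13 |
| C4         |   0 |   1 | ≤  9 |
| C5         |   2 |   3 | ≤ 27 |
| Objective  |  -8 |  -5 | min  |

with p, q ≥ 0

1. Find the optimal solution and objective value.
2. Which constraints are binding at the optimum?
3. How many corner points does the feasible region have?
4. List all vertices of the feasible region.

1. p = 6.5, q = 0, z = -52
2. C3, q ≥ 0
3. 3
4. (0, 0), (6.5, 0), (0, 6.5)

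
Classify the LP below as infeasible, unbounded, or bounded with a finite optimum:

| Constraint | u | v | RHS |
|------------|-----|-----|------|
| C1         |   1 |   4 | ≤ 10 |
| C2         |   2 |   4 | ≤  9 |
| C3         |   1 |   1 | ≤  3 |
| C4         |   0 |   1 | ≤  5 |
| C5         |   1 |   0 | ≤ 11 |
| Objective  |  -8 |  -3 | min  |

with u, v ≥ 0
The point (3, 0) satisfies every constraint, so the LP is feasible; the constraints give u ≤ 11 and v ≤ 5, which with u, v ≥ 0 keep the feasible region inside a bounded box. A feasible, bounded LP attains a finite optimum at a vertex.

Feasible with finite optimum z* = -24 at (3, 0).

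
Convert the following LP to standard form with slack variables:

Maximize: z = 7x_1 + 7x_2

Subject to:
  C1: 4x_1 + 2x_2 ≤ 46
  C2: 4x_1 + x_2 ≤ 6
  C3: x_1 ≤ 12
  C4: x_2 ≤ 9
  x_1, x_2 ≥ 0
max z = 7x_1 + 7x_2

s.t.
  4x_1 + 2x_2 + s1 = 46
  4x_1 + x_2 + s2 = 6
  x_1 + s3 = 12
  x_2 + s4 = 9
  x_1, x_2, s1, s2, s3, s4 ≥ 0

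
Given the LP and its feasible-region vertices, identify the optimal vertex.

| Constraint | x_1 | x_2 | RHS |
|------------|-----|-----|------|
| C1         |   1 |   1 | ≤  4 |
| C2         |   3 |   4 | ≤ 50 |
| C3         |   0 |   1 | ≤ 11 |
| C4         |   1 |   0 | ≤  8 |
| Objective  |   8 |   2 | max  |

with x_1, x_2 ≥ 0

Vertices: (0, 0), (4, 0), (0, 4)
Evaluating z = 8x_1 + 2x_2 at each vertex:
  (0, 0): z = 0
  (4, 0): z = 32
  (0, 4): z = 8

The largest value is z = 32, attained at (4, 0).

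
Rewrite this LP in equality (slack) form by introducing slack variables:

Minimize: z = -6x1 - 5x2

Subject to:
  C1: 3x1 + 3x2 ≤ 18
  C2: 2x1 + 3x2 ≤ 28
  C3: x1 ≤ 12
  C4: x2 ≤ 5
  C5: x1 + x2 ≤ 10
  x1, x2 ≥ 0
min z = -6x1 - 5x2

s.t.
  3x1 + 3x2 + s1 = 18
  2x1 + 3x2 + s2 = 28
  x1 + s3 = 12
  x2 + s4 = 5
  x1 + x2 + s5 = 10
  x1, x2, s1, s2, s3, s4, s5 ≥ 0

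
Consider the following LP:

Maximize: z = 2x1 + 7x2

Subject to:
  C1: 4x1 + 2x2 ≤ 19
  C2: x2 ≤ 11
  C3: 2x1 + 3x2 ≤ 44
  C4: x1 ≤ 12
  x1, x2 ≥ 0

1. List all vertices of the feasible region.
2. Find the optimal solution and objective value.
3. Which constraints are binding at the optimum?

1. (0, 0), (4.75, 0), (0, 9.5)
2. x1 = 0, x2 = 9.5, z = 66.5
3. C1, x1 ≥ 0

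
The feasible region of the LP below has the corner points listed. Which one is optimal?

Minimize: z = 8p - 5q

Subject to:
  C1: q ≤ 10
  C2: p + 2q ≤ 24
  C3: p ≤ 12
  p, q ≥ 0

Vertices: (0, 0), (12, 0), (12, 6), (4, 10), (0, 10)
Evaluating z = 8p - 5q at each vertex:
  (0, 0): z = 0
  (12, 0): z = 96
  (12, 6): z = 66
  (4, 10): z = -18
  (0, 10): z = -50

The smallest value is z = -50, attained at (0, 10).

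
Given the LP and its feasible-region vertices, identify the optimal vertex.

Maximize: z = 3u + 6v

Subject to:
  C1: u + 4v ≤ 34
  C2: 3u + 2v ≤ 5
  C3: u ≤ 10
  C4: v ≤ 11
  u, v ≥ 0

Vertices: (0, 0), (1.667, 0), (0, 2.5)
Evaluating z = 3u + 6v at each vertex:
  (0, 0): z = 0
  (1.667, 0): z = 5
  (0, 2.5): z = 15

The largest value is z = 15, attained at (0, 2.5).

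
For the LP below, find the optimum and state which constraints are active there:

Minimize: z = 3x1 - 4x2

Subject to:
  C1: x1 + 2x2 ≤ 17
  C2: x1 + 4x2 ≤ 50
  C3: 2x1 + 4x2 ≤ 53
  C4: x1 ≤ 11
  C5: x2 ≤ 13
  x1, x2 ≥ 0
Optimal: x1 = 0, x2 = 8.5
Slack at optimum:
  C1: slack = 0 (binding)
  C2: slack = 16
  C3: slack = 19
  C4: slack = 11
  C5: slack = 4.5
  x1 ≥ 0: x1 = 0 (binding)
  x2 ≥ 0: x2 = 8.5
Binding constraints: C1, x1 ≥ 0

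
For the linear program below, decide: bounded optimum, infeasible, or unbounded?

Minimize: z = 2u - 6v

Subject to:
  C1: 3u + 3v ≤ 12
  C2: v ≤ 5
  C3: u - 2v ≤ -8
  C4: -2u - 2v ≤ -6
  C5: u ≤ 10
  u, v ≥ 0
The point (0, 4) satisfies every constraint, so the LP is feasible; the constraints give u ≤ 10 and v ≤ 5, which with u, v ≥ 0 keep the feasible region inside a bounded box. A feasible, bounded LP attains a finite optimum at a vertex.

Evaluating z = 2u - 6v at each vertex:
  (0, 4): z = -24

The LP has an optimal solution: (0, 4) with z = -24.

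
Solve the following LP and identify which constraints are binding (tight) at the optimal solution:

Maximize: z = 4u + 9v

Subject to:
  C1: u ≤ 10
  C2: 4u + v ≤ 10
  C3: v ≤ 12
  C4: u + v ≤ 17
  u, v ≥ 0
Optimal: u = 0, v = 10
Slack at optimum:
  C1: slack = 10
  C2: slack = 0 (binding)
  C3: slack = 2
  C4: slack = 7
  u ≥ 0: u = 0 (binding)
  v ≥ 0: v = 10
Binding constraints: C2, u ≥ 0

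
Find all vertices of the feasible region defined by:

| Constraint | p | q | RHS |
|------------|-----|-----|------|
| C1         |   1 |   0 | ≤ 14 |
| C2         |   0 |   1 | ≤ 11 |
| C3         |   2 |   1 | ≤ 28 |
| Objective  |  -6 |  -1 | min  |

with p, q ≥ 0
Each vertex is the intersection of two constraint boundaries that also satisfies all remaining constraints:
  p = 0 and q = 0 → (0, 0)
  p = 14 and 2p + q = 28 → (14, 0)
  q = 11 and 2p + q = 28 → (8.5, 11)
  q = 11 and p = 0 → (0, 11)

Vertices: (0, 0), (14, 0), (8.5, 11), (0, 11)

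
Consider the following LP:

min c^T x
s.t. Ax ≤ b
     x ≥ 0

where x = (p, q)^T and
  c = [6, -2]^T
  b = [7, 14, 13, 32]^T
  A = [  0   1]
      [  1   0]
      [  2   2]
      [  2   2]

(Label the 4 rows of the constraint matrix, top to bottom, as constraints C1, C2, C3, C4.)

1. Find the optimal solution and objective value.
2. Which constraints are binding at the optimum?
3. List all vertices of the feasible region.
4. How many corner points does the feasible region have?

1. p = 0, q = 6.5, z = -13
2. C3, p ≥ 0
3. (0, 0), (6.5, 0), (0, 6.5)
4. 3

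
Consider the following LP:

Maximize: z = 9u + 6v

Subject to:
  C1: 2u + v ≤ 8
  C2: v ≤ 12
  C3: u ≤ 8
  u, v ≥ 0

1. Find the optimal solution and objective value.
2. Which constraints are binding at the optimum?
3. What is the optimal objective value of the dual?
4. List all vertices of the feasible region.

1. u = 0, v = 8, z = 48
2. C1, u ≥ 0
3. 48 (by strong duality, equal to the primal optimum)
4. (0, 0), (4, 0), (0, 8)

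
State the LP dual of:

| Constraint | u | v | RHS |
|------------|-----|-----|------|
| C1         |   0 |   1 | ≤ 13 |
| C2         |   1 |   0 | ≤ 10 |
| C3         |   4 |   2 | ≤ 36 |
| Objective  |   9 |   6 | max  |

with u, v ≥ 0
Minimize: z = 13y1 + 10y2 + 36y3

Subject to:
  C1: -y2 - 4y3 ≤ -9
  C2: -y1 - 2y3 ≤ -6
  y1, y2, y3 ≥ 0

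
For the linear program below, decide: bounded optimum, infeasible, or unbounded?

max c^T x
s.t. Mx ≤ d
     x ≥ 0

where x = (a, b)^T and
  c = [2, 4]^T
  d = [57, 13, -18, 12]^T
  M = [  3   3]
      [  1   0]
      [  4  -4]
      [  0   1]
The point (7, 12) satisfies every constraint, so the LP is feasible; the constraints give a ≤ 13 and b ≤ 12, which with a, b ≥ 0 keep the feasible region inside a bounded box. A feasible, bounded LP attains a finite optimum at a vertex.

Feasible with finite optimum z* = 62 at (7, 12).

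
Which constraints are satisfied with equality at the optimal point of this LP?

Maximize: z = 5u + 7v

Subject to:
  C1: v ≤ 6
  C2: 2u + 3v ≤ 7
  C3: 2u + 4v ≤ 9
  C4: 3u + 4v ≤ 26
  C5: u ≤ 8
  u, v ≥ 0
Optimal: u = 3.5, v = 0
Binding: C2, v ≥ 0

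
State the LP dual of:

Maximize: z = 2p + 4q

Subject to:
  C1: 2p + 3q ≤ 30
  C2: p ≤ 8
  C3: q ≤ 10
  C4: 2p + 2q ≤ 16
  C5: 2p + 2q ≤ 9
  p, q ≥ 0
Minimize: z = 30y1 + 8y2 + 10y3 + 16y4 + 9y5

Subject to:
  C1: -2y1 - y2 - 2y4 - 2y5 ≤ -2
  C2: -3y1 - y3 - 2y4 - 2y5 ≤ -4
  y1, y2, y3, y4, y5 ≥ 0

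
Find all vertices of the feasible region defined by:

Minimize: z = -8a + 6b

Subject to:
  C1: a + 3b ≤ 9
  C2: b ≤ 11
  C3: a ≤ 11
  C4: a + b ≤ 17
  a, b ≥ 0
Each vertex is the intersection of two constraint boundaries that also satisfies all remaining constraints:
  a = 0 and b = 0 → (0, 0)
  a + 3b = 9 and b = 0 → (9, 0)
  a + 3b = 9 and a = 0 → (0, 3)

Vertices: (0, 0), (9, 0), (0, 3)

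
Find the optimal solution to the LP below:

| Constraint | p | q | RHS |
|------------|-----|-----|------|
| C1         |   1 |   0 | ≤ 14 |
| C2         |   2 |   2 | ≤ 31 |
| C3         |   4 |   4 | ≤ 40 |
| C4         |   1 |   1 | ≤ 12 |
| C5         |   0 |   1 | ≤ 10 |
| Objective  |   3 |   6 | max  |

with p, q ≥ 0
Each vertex is the intersection of two constraint boundaries that also satisfies all remaining constraints:
  p = 0 and q = 0 → (0, 0)
  4p + 4q = 40 and q = 0 → (10, 0)
  4p + 4q = 40 and q = 10 → (0, 10)

Evaluating z = 3p + 6q at each vertex:
  (0, 0): z = 0
  (10, 0): z = 30
  (0, 10): z = 60

The maximum is at (0, 10) with z = 60.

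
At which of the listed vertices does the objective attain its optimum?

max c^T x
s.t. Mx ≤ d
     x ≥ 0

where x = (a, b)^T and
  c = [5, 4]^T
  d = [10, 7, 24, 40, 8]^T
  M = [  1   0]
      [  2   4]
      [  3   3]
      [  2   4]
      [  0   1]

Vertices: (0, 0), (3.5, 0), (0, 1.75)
Evaluating z = 5a + 4b at each vertex:
  (0, 0): z = 0
  (3.5, 0): z = 17.5
  (0, 1.75): z = 7

The largest value is z = 17.5, attained at (3.5, 0).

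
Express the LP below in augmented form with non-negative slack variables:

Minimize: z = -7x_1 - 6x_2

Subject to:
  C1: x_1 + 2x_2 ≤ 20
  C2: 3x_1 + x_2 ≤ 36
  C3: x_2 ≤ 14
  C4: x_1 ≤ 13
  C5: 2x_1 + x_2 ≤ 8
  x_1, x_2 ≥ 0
min z = -7x_1 - 6x_2

s.t.
  x_1 + 2x_2 + s1 = 20
  3x_1 + x_2 + s2 = 36
  x_2 + s3 = 14
  x_1 + s4 = 13
  2x_1 + x_2 + s5 = 8
  x_1, x_2, s1, s2, s3, s4, s5 ≥ 0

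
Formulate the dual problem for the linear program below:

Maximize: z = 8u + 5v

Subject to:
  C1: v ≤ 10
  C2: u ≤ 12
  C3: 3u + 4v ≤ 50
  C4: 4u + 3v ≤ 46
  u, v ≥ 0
Minimize: z = 10y1 + 12y2 + 50y3 + 46y4

Subject to:
  C1: -y2 - 3y3 - 4y4 ≤ -8
  C2: -y1 - 4y3 - 3y4 ≤ -5
  y1, y2, y3, y4 ≥ 0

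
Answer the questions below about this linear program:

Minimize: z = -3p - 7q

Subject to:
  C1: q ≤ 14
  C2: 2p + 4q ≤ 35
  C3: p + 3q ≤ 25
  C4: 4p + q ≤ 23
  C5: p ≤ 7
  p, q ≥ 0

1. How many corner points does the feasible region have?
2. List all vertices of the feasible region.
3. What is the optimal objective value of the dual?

1. 5
2. (0, 0), (5.75, 0), (4.071, 6.714), (2.5, 7.5), (0, 8.333)
3. -60 (by strong duality, equal to the primal optimum)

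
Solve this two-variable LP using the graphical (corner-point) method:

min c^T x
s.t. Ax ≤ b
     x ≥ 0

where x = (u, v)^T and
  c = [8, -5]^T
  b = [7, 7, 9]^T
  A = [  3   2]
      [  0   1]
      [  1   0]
Each vertex is the intersection of two constraint boundaries that also satisfies all remaining constraints:
  u = 0 and v = 0 → (0, 0)
  3u + 2v = 7 and v = 0 → (2.333, 0)
  3u + 2v = 7 and u = 0 → (0, 3.5)

Evaluating z = 8u - 5v at each vertex:
  (0, 0): z = 0
  (2.333, 0): z = 18.67
  (0, 3.5): z = -17.5

The minimum is at (0, 3.5) with z = -17.5.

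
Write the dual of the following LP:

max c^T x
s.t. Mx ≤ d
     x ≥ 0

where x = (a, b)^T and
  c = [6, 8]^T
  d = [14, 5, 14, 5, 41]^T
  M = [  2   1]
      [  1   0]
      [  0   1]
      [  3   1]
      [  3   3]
Minimize: z = 14y1 + 5y2 + 14y3 + 5y4 + 41y5

Subject to:
  C1: -2y1 - y2 - 3y4 - 3y5 ≤ -6
  C2: -y1 - y3 - y4 - 3y5 ≤ -8
  y1, y2, y3, y4, y5 ≥ 0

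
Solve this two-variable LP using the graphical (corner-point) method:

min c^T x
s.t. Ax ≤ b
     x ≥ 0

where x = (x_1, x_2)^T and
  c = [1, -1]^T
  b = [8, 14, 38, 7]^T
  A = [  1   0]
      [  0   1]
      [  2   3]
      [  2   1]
Each vertex is the intersection of two constraint boundaries that also satisfies all remaining constraints:
  x_1 = 0 and x_2 = 0 → (0, 0)
  2x_1 + x_2 = 7 and x_2 = 0 → (3.5, 0)
  2x_1 + x_2 = 7 and x_1 = 0 → (0, 7)

Evaluating z = x_1 - x_2 at each vertex:
  (0, 0): z = 0
  (3.5, 0): z = 3.5
  (0, 7): z = -7

The minimum is at (0, 7) with z = -7.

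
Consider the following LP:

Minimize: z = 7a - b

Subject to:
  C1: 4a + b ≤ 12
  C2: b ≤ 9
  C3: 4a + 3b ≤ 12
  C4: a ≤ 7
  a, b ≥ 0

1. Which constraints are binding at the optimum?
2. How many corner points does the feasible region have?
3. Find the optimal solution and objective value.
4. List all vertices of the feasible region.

1. C3, a ≥ 0
2. 3
3. a = 0, b = 4, z = -4
4. (0, 0), (3, 0), (0, 4)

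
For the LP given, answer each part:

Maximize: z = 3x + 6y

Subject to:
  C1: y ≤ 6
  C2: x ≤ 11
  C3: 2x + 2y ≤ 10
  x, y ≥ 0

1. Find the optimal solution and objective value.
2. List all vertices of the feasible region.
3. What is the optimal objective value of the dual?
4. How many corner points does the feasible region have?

1. x = 0, y = 5, z = 30
2. (0, 0), (5, 0), (0, 5)
3. 30 (by strong duality, equal to the primal optimum)
4. 3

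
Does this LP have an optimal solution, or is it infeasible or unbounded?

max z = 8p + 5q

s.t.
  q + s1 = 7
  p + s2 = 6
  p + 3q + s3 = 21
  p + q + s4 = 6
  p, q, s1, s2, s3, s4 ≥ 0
The point (6, 0) satisfies every constraint, so the LP is feasible; the constraints give p ≤ 6 and q ≤ 7, which with p, q ≥ 0 keep the feasible region inside a bounded box. A feasible, bounded LP attains a finite optimum at a vertex.

Evaluating z = 8p + 5q at each vertex:
  (0, 0): z = 0
  (6, 0): z = 48
  (0, 6): z = 30

Bounded optimum: z* = 48 at (6, 0).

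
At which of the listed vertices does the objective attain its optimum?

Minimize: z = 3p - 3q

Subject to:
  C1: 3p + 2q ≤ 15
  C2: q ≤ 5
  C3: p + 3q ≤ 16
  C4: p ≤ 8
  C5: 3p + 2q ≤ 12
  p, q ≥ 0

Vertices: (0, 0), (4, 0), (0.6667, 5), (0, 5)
Evaluating z = 3p - 3q at each vertex:
  (0, 0): z = 0
  (4, 0): z = 12
  (0.6667, 5): z = -13
  (0, 5): z = -15

The smallest value is z = -15, attained at (0, 5).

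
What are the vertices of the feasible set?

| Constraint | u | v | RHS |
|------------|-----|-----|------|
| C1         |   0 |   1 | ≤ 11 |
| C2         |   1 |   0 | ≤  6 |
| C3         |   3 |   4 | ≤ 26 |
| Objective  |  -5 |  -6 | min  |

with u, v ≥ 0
Each vertex is the intersection of two constraint boundaries that also satisfies all remaining constraints:
  u = 0 and v = 0 → (0, 0)
  u = 6 and v = 0 → (6, 0)
  u = 6 and 3u + 4v = 26 → (6, 2)
  3u + 4v = 26 and u = 0 → (0, 6.5)

Vertices: (0, 0), (6, 0), (6, 2), (0, 6.5)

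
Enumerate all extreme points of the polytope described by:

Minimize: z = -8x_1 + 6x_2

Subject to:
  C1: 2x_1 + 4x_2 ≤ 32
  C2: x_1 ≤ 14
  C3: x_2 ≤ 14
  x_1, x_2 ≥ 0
Each vertex is the intersection of two constraint boundaries that also satisfies all remaining constraints:
  x_1 = 0 and x_2 = 0 → (0, 0)
  x_1 = 14 and x_2 = 0 → (14, 0)
  2x_1 + 4x_2 = 32 and x_1 = 14 → (14, 1)
  2x_1 + 4x_2 = 32 and x_1 = 0 → (0, 8)

Vertices: (0, 0), (14, 0), (14, 1), (0, 8)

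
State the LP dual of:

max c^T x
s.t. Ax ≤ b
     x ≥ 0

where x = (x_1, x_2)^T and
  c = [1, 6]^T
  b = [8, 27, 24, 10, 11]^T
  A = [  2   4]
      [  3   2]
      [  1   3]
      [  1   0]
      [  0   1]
Minimize: z = 8y1 + 27y2 + 24y3 + 10y4 + 11y5

Subject to:
  C1: -2y1 - 3y2 - y3 - y4 ≤ -1
  C2: -4y1 - 2y2 - 3y3 - y5 ≤ -6
  y1, y2, y3, y4, y5 ≥ 0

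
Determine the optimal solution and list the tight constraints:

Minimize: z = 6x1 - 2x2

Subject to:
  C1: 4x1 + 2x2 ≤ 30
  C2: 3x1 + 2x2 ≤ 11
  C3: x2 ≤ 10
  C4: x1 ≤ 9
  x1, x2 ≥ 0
Optimal: x1 = 0, x2 = 5.5
Slack at optimum:
  C1: slack = 19
  C2: slack = 0 (binding)
  C3: slack = 4.5
  C4: slack = 9
  x1 ≥ 0: x1 = 0 (binding)
  x2 ≥ 0: x2 = 5.5
Binding constraints: C2, x1 ≥ 0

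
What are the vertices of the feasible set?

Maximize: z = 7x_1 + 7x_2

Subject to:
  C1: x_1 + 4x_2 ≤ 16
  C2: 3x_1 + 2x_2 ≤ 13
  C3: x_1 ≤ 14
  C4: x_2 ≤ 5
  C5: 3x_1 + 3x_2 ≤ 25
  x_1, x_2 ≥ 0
Each vertex is the intersection of two constraint boundaries that also satisfies all remaining constraints:
  x_1 = 0 and x_2 = 0 → (0, 0)
  3x_1 + 2x_2 = 13 and x_2 = 0 → (4.333, 0)
  x_1 + 4x_2 = 16 and 3x_1 + 2x_2 = 13 → (2, 3.5)
  x_1 + 4x_2 = 16 and x_1 = 0 → (0, 4)

Vertices: (0, 0), (4.333, 0), (2, 3.5), (0, 4)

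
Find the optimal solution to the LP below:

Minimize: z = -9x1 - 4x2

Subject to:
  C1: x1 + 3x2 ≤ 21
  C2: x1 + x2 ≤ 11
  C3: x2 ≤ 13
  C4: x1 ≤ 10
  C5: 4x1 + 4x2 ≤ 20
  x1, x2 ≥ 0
x1 = 5, x2 = 0, z = -45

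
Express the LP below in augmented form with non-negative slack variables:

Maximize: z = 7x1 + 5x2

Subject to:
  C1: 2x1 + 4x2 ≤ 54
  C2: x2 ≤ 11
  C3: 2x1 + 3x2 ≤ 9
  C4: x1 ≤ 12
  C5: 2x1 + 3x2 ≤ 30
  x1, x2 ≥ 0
max z = 7x1 + 5x2

s.t.
  2x1 + 4x2 + s1 = 54
  x2 + s2 = 11
  2x1 + 3x2 + s3 = 9
  x1 + s4 = 12
  2x1 + 3x2 + s5 = 30
  x1, x2, s1, s2, s3, s4, s5 ≥ 0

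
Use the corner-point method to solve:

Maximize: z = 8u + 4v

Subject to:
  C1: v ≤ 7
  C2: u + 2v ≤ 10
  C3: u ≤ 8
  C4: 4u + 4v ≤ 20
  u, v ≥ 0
Each vertex is the intersection of two constraint boundaries that also satisfies all remaining constraints:
  u = 0 and v = 0 → (0, 0)
  4u + 4v = 20 and v = 0 → (5, 0)
  u + 2v = 10 and 4u + 4v = 20 → (0, 5)

Evaluating z = 8u + 4v at each vertex:
  (0, 0): z = 0
  (5, 0): z = 40
  (0, 5): z = 20

The maximum is at (5, 0) with z = 40.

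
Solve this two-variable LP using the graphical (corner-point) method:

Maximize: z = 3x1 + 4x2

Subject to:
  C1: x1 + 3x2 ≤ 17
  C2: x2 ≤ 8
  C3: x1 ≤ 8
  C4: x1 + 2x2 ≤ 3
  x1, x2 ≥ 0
x1 = 3, x2 = 0, z = 9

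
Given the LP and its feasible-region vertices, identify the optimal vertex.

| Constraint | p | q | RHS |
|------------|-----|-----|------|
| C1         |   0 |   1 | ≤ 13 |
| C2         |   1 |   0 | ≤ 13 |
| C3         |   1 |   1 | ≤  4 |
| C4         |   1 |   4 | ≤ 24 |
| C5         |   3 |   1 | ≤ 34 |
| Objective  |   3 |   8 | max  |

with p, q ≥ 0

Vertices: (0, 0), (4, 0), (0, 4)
(0, 4) with z = 32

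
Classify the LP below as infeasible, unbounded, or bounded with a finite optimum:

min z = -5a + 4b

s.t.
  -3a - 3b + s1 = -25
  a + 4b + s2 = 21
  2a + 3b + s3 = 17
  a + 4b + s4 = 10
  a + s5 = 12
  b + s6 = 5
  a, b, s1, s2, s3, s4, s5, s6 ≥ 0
The point (8.5, 0) satisfies every constraint, so the LP is feasible; the constraints give a ≤ 12 and b ≤ 5, which with a, b ≥ 0 keep the feasible region inside a bounded box. A feasible, bounded LP attains a finite optimum at a vertex.

Evaluating z = -5a + 4b at each vertex:
  (8.333, 0): z = -41.67
  (8.5, 0): z = -42.5
  (8, 0.3333): z = -38.67

The LP has an optimal solution: (8.5, 0) with z = -42.5.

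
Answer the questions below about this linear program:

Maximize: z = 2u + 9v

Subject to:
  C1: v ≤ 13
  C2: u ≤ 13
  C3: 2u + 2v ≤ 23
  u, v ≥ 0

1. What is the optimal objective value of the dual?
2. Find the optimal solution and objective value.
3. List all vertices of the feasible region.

1. 103.5 (by strong duality, equal to the primal optimum)
2. u = 0, v = 11.5, z = 103.5
3. (0, 0), (11.5, 0), (0, 11.5)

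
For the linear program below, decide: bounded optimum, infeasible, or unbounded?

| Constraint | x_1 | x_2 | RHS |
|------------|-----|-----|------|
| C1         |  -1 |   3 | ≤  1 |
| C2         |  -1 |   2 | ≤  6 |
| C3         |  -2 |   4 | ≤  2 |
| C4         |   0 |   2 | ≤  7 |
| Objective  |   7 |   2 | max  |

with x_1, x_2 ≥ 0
Feasible point: (0, 0) satisfies every constraint, so the LP is feasible.
Direction d = (1, 0): for each constraint row a, a·d ≤ 0 —
  (-1)(1) + (3)(0) = -1 ≤ 0
  (-1)(1) + (2)(0) = -1 ≤ 0
  (-2)(1) + (4)(0) = -2 ≤ 0
  (0)(1) + (2)(0) = 0 ≤ 0
and d ≥ 0, so (0, 0) + t·d stays feasible for every t ≥ 0. Along this ray z = 7x_1 + 2x_2 changes by 7 per unit t, so z → +∞.

Unbounded — the objective can increase without bound over the feasible region.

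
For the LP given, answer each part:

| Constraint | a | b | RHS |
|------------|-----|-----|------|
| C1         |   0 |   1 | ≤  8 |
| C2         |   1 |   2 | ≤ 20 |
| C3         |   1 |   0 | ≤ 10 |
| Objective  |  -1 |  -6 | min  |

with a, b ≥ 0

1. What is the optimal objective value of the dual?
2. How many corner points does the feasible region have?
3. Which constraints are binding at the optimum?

1. -52 (by strong duality, equal to the primal optimum)
2. 5
3. C1, C2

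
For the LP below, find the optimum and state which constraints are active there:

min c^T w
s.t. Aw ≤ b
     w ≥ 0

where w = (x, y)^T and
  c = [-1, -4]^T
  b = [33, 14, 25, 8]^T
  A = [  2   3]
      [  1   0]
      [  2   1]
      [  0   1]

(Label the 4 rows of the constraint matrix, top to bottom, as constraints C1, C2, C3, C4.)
Optimal: x = 4.5, y = 8
Slack at optimum:
  C1: slack = 0 (binding)
  C2: slack = 9.5
  C3: slack = 8
  C4: slack = 0 (binding)
  x ≥ 0: x = 4.5
  y ≥ 0: y = 8
Binding constraints: C1, C4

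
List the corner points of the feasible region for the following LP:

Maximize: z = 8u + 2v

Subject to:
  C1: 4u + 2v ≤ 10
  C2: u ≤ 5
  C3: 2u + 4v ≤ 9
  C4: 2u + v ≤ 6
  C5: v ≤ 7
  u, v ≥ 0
Each vertex is the intersection of two constraint boundaries that also satisfies all remaining constraints:
  u = 0 and v = 0 → (0, 0)
  4u + 2v = 10 and v = 0 → (2.5, 0)
  4u + 2v = 10 and 2u + 4v = 9 → (1.833, 1.333)
  2u + 4v = 9 and u = 0 → (0, 2.25)

Vertices: (0, 0), (2.5, 0), (1.833, 1.333), (0, 2.25)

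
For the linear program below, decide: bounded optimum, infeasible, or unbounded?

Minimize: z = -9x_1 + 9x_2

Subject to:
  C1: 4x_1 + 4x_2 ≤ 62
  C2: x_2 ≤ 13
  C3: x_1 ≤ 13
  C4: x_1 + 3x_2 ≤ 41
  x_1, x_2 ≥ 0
The point (13, 0) satisfies every constraint, so the LP is feasible; the constraints give x_1 ≤ 13 and x_2 ≤ 13, which with x_1, x_2 ≥ 0 keep the feasible region inside a bounded box. A feasible, bounded LP attains a finite optimum at a vertex.

Evaluating z = -9x_1 + 9x_2 at each vertex:
  (0, 0): z = 0
  (13, 0): z = -117
  (13, 2.5): z = -94.5
  (2.75, 12.75): z = 90
  (2, 13): z = 99
  (0, 13): z = 117

The LP has an optimal solution: (13, 0) with z = -117.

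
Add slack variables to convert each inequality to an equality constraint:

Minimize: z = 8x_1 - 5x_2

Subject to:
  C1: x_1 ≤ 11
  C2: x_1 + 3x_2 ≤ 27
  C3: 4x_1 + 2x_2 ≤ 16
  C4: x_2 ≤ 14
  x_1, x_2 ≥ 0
min z = 8x_1 - 5x_2

s.t.
  x_1 + s1 = 11
  x_1 + 3x_2 + s2 = 27
  4x_1 + 2x_2 + s3 = 16
  x_2 + s4 = 14
  x_1, x_2, s1, s2, s3, s4 ≥ 0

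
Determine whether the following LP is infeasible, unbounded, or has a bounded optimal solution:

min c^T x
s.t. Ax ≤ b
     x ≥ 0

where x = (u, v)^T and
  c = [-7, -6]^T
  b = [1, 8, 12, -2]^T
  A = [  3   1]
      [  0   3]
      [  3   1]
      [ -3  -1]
One constraint requires 3u + v ≤ 1, while the constraint -3u - v ≤ -2 is equivalent to 3u + v ≥ 2. Together they would need 2 ≤ 3u + v ≤ 1, which is impossible since 2 > 1. No point satisfies all constraints.

The feasible region is empty; the LP is infeasible.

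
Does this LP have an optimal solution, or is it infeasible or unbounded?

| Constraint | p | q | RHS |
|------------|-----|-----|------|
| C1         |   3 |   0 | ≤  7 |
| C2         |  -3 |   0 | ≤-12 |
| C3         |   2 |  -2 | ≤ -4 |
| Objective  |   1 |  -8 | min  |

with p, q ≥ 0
C1 requires 3p ≤ 7, while C2 (-3p ≤ -12) is equivalent to 3p ≥ 12. Together they would need 12 ≤ 3p ≤ 7, which is impossible since 12 > 7. No point satisfies all constraints.

Infeasible — the constraint set is empty.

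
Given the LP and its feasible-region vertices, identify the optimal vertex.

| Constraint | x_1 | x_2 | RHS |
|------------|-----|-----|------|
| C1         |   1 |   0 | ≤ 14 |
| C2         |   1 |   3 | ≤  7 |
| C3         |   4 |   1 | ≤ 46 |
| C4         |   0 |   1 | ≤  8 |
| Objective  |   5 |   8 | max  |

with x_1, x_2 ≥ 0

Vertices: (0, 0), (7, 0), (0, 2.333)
Evaluating z = 5x_1 + 8x_2 at each vertex:
  (0, 0): z = 0
  (7, 0): z = 35
  (0, 2.333): z = 18.67

The largest value is z = 35, attained at (7, 0).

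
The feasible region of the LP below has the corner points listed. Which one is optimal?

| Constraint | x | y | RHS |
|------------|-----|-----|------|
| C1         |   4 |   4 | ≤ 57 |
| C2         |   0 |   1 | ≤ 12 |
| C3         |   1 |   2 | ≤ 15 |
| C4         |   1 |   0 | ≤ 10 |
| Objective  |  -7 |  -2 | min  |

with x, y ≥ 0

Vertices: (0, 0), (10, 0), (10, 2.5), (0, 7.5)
Evaluating z = -7x - 2y at each vertex:
  (0, 0): z = 0
  (10, 0): z = -70
  (10, 2.5): z = -75
  (0, 7.5): z = -15

The smallest value is z = -75, attained at (10, 2.5).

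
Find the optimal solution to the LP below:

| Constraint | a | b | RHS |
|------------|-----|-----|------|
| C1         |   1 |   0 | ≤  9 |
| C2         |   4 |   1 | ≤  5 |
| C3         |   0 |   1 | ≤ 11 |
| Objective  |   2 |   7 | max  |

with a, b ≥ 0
Each vertex is the intersection of two constraint boundaries that also satisfies all remaining constraints:
  a = 0 and b = 0 → (0, 0)
  4a + b = 5 and b = 0 → (1.25, 0)
  4a + b = 5 and a = 0 → (0, 5)

Evaluating z = 2a + 7b at each vertex:
  (0, 0): z = 0
  (1.25, 0): z = 2.5
  (0, 5): z = 35

The maximum is at (0, 5) with z = 35.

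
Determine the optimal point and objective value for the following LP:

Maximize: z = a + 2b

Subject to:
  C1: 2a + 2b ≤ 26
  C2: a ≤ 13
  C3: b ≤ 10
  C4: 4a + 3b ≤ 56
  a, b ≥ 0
a = 3, b = 10, z = 23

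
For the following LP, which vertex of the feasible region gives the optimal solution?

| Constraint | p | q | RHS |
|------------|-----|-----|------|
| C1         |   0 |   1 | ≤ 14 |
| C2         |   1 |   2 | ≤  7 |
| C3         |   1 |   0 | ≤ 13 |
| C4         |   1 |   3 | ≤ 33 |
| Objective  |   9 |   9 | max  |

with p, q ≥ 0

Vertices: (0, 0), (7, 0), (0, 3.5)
(7, 0) with z = 63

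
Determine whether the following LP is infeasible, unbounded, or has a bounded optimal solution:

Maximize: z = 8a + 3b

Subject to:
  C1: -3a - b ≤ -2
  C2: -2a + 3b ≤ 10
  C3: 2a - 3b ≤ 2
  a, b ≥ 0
Feasible point: (1, 0) satisfies every constraint, so the LP is feasible.
Direction d = (3, 2): for each constraint row a, a·d ≤ 0 —
  (-3)(3) + (-1)(2) = -11 ≤ 0
  (-2)(3) + (3)(2) = 0 ≤ 0
  (2)(3) + (-3)(2) = 0 ≤ 0
and d ≥ 0, so (1, 0) + t·d stays feasible for every t ≥ 0. Along this ray z = 8a + 3b changes by 30 per unit t, so z → +∞.

The LP is unbounded; z can be made arbitrarily large.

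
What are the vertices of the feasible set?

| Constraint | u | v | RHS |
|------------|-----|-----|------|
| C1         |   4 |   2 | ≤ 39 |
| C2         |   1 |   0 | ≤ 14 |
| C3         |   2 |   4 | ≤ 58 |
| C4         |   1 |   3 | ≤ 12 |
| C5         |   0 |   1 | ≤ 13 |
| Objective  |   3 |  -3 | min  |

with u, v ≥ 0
Each vertex is the intersection of two constraint boundaries that also satisfies all remaining constraints:
  u = 0 and v = 0 → (0, 0)
  4u + 2v = 39 and v = 0 → (9.75, 0)
  4u + 2v = 39 and u + 3v = 12 → (9.3, 0.9)
  u + 3v = 12 and u = 0 → (0, 4)

Vertices: (0, 0), (9.75, 0), (9.3, 0.9), (0, 4)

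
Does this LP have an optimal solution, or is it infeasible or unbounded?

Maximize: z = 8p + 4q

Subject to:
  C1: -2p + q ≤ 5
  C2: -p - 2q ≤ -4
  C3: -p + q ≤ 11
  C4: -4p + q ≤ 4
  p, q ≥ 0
Feasible point: (0, 2) satisfies every constraint, so the LP is feasible.
Direction d = (1, 0): for each constraint row a, a·d ≤ 0 —
  (-2)(1) + (1)(0) = -2 ≤ 0
  (-1)(1) + (-2)(0) = -1 ≤ 0
  (-1)(1) + (1)(0) = -1 ≤ 0
  (-4)(1) + (1)(0) = -4 ≤ 0
and d ≥ 0, so (0, 2) + t·d stays feasible for every t ≥ 0. Along this ray z = 8p + 4q changes by 8 per unit t, so z → +∞.

Unbounded: there is a feasible ray along which z → +∞.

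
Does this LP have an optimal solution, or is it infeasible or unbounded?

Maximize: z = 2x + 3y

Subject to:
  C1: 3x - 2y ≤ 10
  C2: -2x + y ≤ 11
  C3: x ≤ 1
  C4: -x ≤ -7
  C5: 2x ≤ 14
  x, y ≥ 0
C3 requires x ≤ 1, while C4 (-x ≤ -7) is equivalent to x ≥ 7. Together they would need 7 ≤ x ≤ 1, which is impossible since 7 > 1. No point satisfies all constraints.

The feasible region is empty; the LP is infeasible.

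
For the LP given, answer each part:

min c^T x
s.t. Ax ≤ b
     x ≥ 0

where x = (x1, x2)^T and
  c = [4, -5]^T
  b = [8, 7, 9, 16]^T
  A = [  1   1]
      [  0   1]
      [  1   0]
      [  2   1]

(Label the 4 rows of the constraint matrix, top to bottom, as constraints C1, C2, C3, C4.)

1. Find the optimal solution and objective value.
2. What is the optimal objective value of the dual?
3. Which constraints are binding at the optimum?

1. x1 = 0, x2 = 7, z = -35
2. -35 (by strong duality, equal to the primal optimum)
3. C2, x1 ≥ 0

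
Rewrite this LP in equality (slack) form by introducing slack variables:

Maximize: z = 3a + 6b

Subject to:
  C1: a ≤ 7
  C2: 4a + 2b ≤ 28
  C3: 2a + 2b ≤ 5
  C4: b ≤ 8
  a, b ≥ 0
max z = 3a + 6b

s.t.
  a + s1 = 7
  4a + 2b + s2 = 28
  2a + 2b + s3 = 5
  b + s4 = 8
  a, b, s1, s2, s3, s4 ≥ 0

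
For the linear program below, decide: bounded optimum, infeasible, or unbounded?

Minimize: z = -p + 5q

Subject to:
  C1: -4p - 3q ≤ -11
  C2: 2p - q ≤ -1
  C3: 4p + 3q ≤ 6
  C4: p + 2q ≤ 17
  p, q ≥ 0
C3 requires 4p + 3q ≤ 6, while C1 (-4p - 3q ≤ -11) is equivalent to 4p + 3q ≥ 11. Together they would need 11 ≤ 4p + 3q ≤ 6, which is impossible since 11 > 6. No point satisfies all constraints.

Infeasible: no point satisfies all constraints simultaneously.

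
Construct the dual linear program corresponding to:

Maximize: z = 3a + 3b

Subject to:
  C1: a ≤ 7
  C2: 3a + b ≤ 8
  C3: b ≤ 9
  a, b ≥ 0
Minimize: z = 7y1 + 8y2 + 9y3

Subject to:
  C1: -y1 - 3y2 ≤ -3
  C2: -y2 - y3 ≤ -3
  y1, y2, y3 ≥ 0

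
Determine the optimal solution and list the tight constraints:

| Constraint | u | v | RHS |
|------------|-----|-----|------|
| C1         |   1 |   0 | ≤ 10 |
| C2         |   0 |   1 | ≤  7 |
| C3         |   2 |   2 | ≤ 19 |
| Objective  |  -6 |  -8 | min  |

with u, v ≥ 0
Optimal: u = 2.5, v = 7
Slack at optimum:
  C1: slack = 7.5
  C2: slack = 0 (binding)
  C3: slack = 0 (binding)
  u ≥ 0: u = 2.5
  v ≥ 0: v = 7
Binding constraints: C2, C3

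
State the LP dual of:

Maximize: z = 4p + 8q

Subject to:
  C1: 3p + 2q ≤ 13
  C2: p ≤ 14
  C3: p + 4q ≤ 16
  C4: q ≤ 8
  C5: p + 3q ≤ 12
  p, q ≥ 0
Minimize: z = 13y1 + 14y2 + 16y3 + 8y4 + 12y5

Subject to:
  C1: -3y1 - y2 - y3 - y5 ≤ -4
  C2: -2y1 - 4y3 - y4 - 3y5 ≤ -8
  y1, y2, y3, y4, y5 ≥ 0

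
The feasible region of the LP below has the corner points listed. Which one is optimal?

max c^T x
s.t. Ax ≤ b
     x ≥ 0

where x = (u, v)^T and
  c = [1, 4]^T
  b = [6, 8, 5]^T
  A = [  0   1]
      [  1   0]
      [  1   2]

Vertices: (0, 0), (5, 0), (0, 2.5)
(0, 2.5) with z = 10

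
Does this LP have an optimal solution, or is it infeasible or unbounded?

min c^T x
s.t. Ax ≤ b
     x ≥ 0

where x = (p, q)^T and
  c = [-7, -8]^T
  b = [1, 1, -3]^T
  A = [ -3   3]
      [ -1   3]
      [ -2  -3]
Feasible point: (2, 0) satisfies every constraint, so the LP is feasible.
Direction d = (1, 0): for each constraint row a, a·d ≤ 0 —
  (-3)(1) + (3)(0) = -3 ≤ 0
  (-1)(1) + (3)(0) = -1 ≤ 0
  (-2)(1) + (-3)(0) = -2 ≤ 0
and d ≥ 0, so (2, 0) + t·d stays feasible for every t ≥ 0. Along this ray z = -7p - 8q changes by -7 per unit t, so z → −∞.

Unbounded — the objective can decrease without bound over the feasible region.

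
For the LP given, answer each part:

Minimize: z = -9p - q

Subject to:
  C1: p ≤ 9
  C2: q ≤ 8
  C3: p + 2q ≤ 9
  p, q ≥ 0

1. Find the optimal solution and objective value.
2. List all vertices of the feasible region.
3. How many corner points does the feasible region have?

1. p = 9, q = 0, z = -81
2. (0, 0), (9, 0), (0, 4.5)
3. 3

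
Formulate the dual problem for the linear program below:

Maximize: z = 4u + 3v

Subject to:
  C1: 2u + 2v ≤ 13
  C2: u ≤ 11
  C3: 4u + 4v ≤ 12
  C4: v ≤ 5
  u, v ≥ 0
Minimize: z = 13y1 + 11y2 + 12y3 + 5y4

Subject to:
  C1: -2y1 - y2 - 4y3 ≤ -4
  C2: -2y1 - 4y3 - y4 ≤ -3
  y1, y2, y3, y4 ≥ 0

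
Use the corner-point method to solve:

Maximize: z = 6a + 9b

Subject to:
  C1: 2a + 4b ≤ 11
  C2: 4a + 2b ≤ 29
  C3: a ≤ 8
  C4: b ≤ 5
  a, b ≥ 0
a = 5.5, b = 0, z = 33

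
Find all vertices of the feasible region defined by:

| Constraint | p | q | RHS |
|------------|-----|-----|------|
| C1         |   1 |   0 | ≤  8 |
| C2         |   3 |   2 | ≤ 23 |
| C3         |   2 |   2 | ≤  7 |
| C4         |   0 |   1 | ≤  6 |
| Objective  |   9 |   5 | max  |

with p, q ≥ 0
Each vertex is the intersection of two constraint boundaries that also satisfies all remaining constraints:
  p = 0 and q = 0 → (0, 0)
  2p + 2q = 7 and q = 0 → (3.5, 0)
  2p + 2q = 7 and p = 0 → (0, 3.5)

Vertices: (0, 0), (3.5, 0), (0, 3.5)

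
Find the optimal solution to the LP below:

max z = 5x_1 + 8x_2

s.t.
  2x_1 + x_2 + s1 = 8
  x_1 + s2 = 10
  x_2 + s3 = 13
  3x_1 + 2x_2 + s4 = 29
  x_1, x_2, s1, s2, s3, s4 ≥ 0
x_1 = 0, x_2 = 8, z = 64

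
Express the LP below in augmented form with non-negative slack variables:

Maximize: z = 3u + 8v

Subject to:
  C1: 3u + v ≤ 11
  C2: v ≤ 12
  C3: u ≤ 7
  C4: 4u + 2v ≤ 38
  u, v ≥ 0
max z = 3u + 8v

s.t.
  3u + v + s1 = 11
  v + s2 = 12
  u + s3 = 7
  4u + 2v + s4 = 38
  u, v, s1, s2, s3, s4 ≥ 0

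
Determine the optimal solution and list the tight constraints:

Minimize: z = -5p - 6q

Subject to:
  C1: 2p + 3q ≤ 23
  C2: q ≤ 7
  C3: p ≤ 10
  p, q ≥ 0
Optimal: p = 10, q = 1
Slack at optimum:
  C1: slack = 0 (binding)
  C2: slack = 6
  C3: slack = 0 (binding)
  p ≥ 0: p = 10
  q ≥ 0: q = 1
Binding constraints: C1, C3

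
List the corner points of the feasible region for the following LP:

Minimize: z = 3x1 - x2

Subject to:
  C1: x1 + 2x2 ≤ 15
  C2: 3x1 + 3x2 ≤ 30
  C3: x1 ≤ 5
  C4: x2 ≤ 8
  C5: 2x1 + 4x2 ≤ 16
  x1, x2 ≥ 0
Each vertex is the intersection of two constraint boundaries that also satisfies all remaining constraints:
  x1 = 0 and x2 = 0 → (0, 0)
  x1 = 5 and x2 = 0 → (5, 0)
  x1 = 5 and 2x1 + 4x2 = 16 → (5, 1.5)
  2x1 + 4x2 = 16 and x1 = 0 → (0, 4)

Vertices: (0, 0), (5, 0), (5, 1.5), (0, 4)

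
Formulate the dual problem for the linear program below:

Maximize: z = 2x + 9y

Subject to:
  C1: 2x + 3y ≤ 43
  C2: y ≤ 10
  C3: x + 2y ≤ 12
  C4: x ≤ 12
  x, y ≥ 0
Minimize: z = 43y1 + 10y2 + 12y3 + 12y4

Subject to:
  C1: -2y1 - y3 - y4 ≤ -2
  C2: -3y1 - y2 - 2y3 ≤ -9
  y1, y2, y3, y4 ≥ 0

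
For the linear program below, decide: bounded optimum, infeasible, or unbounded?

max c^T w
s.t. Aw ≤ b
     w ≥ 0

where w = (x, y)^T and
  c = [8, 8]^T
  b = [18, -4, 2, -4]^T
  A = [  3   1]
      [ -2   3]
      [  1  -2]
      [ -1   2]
One constraint requires x - 2y ≤ 2, while the constraint -x + 2y ≤ -4 is equivalent to x - 2y ≥ 4. Together they would need 4 ≤ x - 2y ≤ 2, which is impossible since 4 > 2. No point satisfies all constraints.

Infeasible — the constraint set is empty.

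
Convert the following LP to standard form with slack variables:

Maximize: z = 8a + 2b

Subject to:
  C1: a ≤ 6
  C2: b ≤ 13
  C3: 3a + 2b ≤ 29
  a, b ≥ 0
max z = 8a + 2b

s.t.
  a + s1 = 6
  b + s2 = 13
  3a + 2b + s3 = 29
  a, b, s1, s2, s3 ≥ 0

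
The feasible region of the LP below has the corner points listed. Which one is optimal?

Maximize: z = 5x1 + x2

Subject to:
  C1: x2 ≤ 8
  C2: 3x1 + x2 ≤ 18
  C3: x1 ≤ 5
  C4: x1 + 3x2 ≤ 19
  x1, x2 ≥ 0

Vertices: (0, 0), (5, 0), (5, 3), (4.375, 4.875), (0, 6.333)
Evaluating z = 5x1 + x2 at each vertex:
  (0, 0): z = 0
  (5, 0): z = 25
  (5, 3): z = 28
  (4.375, 4.875): z = 26.75
  (0, 6.333): z = 6.333

The largest value is z = 28, attained at (5, 3).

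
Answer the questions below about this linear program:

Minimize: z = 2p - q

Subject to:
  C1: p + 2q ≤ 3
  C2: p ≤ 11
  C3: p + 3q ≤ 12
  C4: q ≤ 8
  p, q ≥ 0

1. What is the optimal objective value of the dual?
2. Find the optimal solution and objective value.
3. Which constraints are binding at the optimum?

1. -1.5 (by strong duality, equal to the primal optimum)
2. p = 0, q = 1.5, z = -1.5
3. C1, p ≥ 0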